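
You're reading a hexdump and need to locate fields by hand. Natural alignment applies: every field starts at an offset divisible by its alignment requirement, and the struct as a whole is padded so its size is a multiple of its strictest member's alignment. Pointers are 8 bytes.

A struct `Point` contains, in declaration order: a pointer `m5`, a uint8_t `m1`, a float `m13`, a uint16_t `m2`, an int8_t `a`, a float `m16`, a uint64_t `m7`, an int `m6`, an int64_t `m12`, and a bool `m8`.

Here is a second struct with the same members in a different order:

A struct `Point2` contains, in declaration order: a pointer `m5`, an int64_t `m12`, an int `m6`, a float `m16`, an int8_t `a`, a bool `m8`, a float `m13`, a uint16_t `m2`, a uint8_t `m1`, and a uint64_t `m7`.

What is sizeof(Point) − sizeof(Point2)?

8

m5 at 0 (size 8, align 8) → ends 8
m1 at 8 (size 1, align 1) → ends 9
pad 3 to align 4 for m13
m13 at 12 (size 4, align 4) → ends 16
m2 at 16 (size 2, align 2) → ends 18
a at 18 (size 1, align 1) → ends 19
pad 1 to align 4 for m16
m16 at 20 (size 4, align 4) → ends 24
m7 at 24 (size 8, align 8) → ends 32
m6 at 32 (size 4, align 4) → ends 36
pad 4 to align 8 for m12
m12 at 40 (size 8, align 8) → ends 48
m8 at 48 (size 1, align 1) → ends 49
tail pad 7 to reach multiple of 8
total 56 bytes, alignment 8
— Point2 —
m5 at 0 (size 8, align 8) → ends 8
m12 at 8 (size 8, align 8) → ends 16
m6 at 16 (size 4, align 4) → ends 20
m16 at 20 (size 4, align 4) → ends 24
a at 24 (size 1, align 1) → ends 25
m8 at 25 (size 1, align 1) → ends 26
pad 2 to align 4 for m13
m13 at 28 (size 4, align 4) → ends 32
m2 at 32 (size 2, align 2) → ends 34
m1 at 34 (size 1, align 1) → ends 35
pad 5 to align 8 for m7
m7 at 40 (size 8, align 8) → ends 48
total 48 bytes, alignment 8
56 − 48 = 8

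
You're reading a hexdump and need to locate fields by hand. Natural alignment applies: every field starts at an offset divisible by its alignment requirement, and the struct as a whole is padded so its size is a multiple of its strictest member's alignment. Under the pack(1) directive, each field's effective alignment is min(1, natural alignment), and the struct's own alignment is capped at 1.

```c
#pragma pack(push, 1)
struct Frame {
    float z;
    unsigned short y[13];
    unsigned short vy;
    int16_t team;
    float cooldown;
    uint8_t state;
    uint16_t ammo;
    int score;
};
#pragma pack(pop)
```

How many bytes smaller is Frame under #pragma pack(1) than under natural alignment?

3

natural layout:
  0..4  z  (4B, 4-aligned)
  4..30  y  (26B, 2-aligned)
  30..32  vy  (2B, 2-aligned)
  32..34  team  (2B, 2-aligned)
  34..36  -- padding (2B)
  36..40  cooldown  (4B, 4-aligned)
  40..41  state  (1B, 1-aligned)
  41..42  -- padding (1B)
  42..44  ammo  (2B, 2-aligned)
  44..48  score  (4B, 4-aligned)
  sizeof = 48, alignof = 4
packed(1) layout:
  0..4  z  (4B, 1-aligned)
  4..30  y  (26B, 1-aligned)
  30..32  vy  (2B, 1-aligned)
  32..34  team  (2B, 1-aligned)
  34..38  cooldown  (4B, 1-aligned)
  38..39  state  (1B, 1-aligned)
  39..41  ammo  (2B, 1-aligned)
  41..45  score  (4B, 1-aligned)
  sizeof = 45, alignof = 1
48 − 45 = 3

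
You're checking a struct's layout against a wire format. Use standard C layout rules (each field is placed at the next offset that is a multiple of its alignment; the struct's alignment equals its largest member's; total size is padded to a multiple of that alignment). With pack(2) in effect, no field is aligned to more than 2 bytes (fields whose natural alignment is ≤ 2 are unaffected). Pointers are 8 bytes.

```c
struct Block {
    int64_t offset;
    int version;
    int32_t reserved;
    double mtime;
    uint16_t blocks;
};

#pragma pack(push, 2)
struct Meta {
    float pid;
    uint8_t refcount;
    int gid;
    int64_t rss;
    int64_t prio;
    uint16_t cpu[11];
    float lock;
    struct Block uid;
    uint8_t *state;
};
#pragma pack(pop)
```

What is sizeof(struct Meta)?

92

Block: 0..8  offset  (8B, 8-aligned); 8..12  version  (4B, 4-aligned); 12..16  reserved  (4B, 4-aligned); 16..24  mtime  (8B, 8-aligned); 24..26  blocks  (2B, 2-aligned); 26..32  -- tail padding (6B); sizeof = 32, alignof = 8
0..4  pid  (4B, 2-aligned)
4..5  refcount  (1B, 1-aligned)
5..6  -- padding (1B)
6..10  gid  (4B, 2-aligned)
10..18  rss  (8B, 2-aligned)
18..26  prio  (8B, 2-aligned)
26..48  cpu  (22B, 2-aligned)
48..52  lock  (4B, 2-aligned)
52..84  uid  (32B, 2-aligned)
84..92  state  (8B, 2-aligned)
sizeof = 92, alignof = 2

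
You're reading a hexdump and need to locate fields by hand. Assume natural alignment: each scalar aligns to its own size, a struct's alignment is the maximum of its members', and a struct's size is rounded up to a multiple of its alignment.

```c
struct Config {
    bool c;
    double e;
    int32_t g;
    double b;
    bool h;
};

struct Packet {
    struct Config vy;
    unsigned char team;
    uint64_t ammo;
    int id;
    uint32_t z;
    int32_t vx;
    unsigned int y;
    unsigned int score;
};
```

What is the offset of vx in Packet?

64

Config: c at 0 (size 1, align 1) → ends 1; pad 7 to align 8 for e; e at 8 (size 8, align 8) → ends 16; g at 16 (size 4, align 4) → ends 20; pad 4 to align 8 for b; b at 24 (size 8, align 8) → ends 32; h at 32 (size 1, align 1) → ends 33; tail pad 7 to reach multiple of 8; total 40 bytes, alignment 8
vy at 0 (size 40, align 8) → ends 40
team at 40 (size 1, align 1) → ends 41
pad 7 to align 8 for ammo
ammo at 48 (size 8, align 8) → ends 56
id at 56 (size 4, align 4) → ends 60
z at 60 (size 4, align 4) → ends 64
vx at 64 (size 4, align 4) → ends 68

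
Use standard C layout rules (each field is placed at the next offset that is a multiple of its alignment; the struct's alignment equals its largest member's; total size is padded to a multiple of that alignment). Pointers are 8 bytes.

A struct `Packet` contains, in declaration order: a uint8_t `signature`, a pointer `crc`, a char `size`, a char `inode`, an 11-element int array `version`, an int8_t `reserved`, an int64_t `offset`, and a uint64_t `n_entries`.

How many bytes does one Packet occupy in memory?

88

signature at 0 (size 1, align 1) → ends 1
pad 7 to align 8 for crc
crc at 8 (size 8, align 8) → ends 16
size at 16 (size 1, align 1) → ends 17
inode at 17 (size 1, align 1) → ends 18
pad 2 to align 4 for version
version at 20 (size 44, align 4) → ends 64
reserved at 64 (size 1, align 1) → ends 65
pad 7 to align 8 for offset
offset at 72 (size 8, align 8) → ends 80
n_entries at 80 (size 8, align 8) → ends 88
total 88 bytes, alignment 8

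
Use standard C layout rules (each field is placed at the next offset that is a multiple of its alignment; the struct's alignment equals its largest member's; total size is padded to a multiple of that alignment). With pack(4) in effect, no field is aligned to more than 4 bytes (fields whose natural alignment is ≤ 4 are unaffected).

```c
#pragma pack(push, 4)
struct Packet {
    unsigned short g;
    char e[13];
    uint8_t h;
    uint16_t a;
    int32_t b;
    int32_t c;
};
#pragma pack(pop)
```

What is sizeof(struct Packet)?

g at 0 (size 2, align 2) → ends 2
e at 2 (size 13, align 1) → ends 15
h at 15 (size 1, align 1) → ends 16
a at 16 (size 2, align 2) → ends 18
pad 2 to align 4 for b
b at 20 (size 4, align 4) → ends 24
c at 24 (size 4, align 4) → ends 28
total 28 bytes, alignment 4

28 bytes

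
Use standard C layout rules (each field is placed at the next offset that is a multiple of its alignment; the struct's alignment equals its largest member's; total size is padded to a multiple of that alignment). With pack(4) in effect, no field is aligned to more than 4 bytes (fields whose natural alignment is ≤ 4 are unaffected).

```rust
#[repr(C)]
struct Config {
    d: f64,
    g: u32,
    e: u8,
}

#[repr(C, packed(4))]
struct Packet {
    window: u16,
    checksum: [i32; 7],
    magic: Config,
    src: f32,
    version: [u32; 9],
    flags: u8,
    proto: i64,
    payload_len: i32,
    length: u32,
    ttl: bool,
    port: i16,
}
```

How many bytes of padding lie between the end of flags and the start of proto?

3

Config: 0..8  d  (8B, 8-aligned); 8..12  g  (4B, 4-aligned); 12..13  e  (1B, 1-aligned); 13..16  -- tail padding (3B); sizeof = 16, alignof = 8
0..2  window  (2B, 2-aligned)
2..4  -- padding (2B)
4..32  checksum  (28B, 4-aligned)
32..48  magic  (16B, 4-aligned)
48..52  src  (4B, 4-aligned)
52..88  version  (36B, 4-aligned)
88..89  flags  (1B, 1-aligned)
89..92  -- padding (3B)
92..100  proto  (8B, 4-aligned)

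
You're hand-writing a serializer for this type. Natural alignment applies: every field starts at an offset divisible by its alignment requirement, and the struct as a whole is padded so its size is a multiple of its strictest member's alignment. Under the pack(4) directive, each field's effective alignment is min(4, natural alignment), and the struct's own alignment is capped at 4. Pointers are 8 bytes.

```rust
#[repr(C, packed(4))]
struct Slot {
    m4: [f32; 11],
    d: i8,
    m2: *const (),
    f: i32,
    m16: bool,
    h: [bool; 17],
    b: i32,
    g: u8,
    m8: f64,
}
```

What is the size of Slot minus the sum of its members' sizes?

@0: m4 [44B, align 4] → 44
@44: d [1B, align 1] → 45
+3 pad (align 4)
@48: m2 [8B, align 4] → 56
@56: f [4B, align 4] → 60
@60: m16 [1B, align 1] → 61
@61: h [17B, align 1] → 78
+2 pad (align 4)
@80: b [4B, align 4] → 84
@84: g [1B, align 1] → 85
+3 pad (align 4)
@88: m8 [8B, align 4] → 96
size 96, align 4
data bytes 88, size 96 → padding 8

8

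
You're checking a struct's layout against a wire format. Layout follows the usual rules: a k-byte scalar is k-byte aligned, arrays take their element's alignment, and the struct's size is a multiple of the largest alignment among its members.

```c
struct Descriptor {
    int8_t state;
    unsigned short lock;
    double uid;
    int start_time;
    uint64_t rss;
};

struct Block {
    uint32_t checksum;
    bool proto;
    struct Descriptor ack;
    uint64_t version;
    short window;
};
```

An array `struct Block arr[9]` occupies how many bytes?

504

Descriptor: 0..1  state  (1B, 1-aligned); 1..2  -- padding (1B); 2..4  lock  (2B, 2-aligned); 4..8  -- padding (4B); 8..16  uid  (8B, 8-aligned); 16..20  start_time  (4B, 4-aligned); 20..24  -- padding (4B); 24..32  rss  (8B, 8-aligned); sizeof = 32, alignof = 8
0..4  checksum  (4B, 4-aligned)
4..5  proto  (1B, 1-aligned)
5..8  -- padding (3B)
8..40  ack  (32B, 8-aligned)
40..48  version  (8B, 8-aligned)
48..50  window  (2B, 2-aligned)
50..56  -- tail padding (6B)
sizeof = 56, alignof = 8
array of 9: 9 × 56 = 504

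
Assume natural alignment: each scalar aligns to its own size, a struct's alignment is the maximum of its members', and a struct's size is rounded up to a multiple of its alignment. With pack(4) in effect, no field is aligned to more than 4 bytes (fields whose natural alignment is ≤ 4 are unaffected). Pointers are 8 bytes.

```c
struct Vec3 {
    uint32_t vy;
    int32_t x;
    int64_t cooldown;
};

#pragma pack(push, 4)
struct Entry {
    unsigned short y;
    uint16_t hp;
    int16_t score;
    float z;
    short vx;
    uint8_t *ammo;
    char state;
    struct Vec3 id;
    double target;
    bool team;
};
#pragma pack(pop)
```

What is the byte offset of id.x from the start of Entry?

32

Vec3: 0..4  vy  (4B, 4-aligned); 4..8  x  (4B, 4-aligned); 8..16  cooldown  (8B, 8-aligned); sizeof = 16, alignof = 8
0..2  y  (2B, 2-aligned)
2..4  hp  (2B, 2-aligned)
4..6  score  (2B, 2-aligned)
6..8  -- padding (2B)
8..12  z  (4B, 4-aligned)
12..14  vx  (2B, 2-aligned)
14..16  -- padding (2B)
16..24  ammo  (8B, 4-aligned)
24..25  state  (1B, 1-aligned)
25..28  -- padding (3B)
28..44  id  (16B, 4-aligned)
within Vec3: x at 4
28 + 4 = 32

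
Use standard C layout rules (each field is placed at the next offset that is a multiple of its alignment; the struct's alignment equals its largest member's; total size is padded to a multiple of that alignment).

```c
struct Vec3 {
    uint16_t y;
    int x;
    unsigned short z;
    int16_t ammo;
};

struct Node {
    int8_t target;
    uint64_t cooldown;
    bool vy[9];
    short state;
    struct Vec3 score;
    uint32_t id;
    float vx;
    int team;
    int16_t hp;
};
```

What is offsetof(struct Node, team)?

Vec3: 0..2  y  (2B, 2-aligned); 2..4  -- padding (2B); 4..8  x  (4B, 4-aligned); 8..10  z  (2B, 2-aligned); 10..12  ammo  (2B, 2-aligned); sizeof = 12, alignof = 4
0..1  target  (1B, 1-aligned)
1..8  -- padding (7B)
8..16  cooldown  (8B, 8-aligned)
16..25  vy  (9B, 1-aligned)
25..26  -- padding (1B)
26..28  state  (2B, 2-aligned)
28..40  score  (12B, 4-aligned)
40..44  id  (4B, 4-aligned)
44..48  vx  (4B, 4-aligned)
48..52  team  (4B, 4-aligned)

48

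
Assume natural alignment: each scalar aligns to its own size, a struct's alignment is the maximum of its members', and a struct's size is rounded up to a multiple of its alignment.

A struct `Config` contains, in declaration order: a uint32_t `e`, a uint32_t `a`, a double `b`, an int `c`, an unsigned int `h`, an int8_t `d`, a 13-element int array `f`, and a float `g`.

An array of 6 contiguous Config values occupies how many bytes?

528

@0: e [4B, align 4] → 4
@4: a [4B, align 4] → 8
@8: b [8B, align 8] → 16
@16: c [4B, align 4] → 20
@20: h [4B, align 4] → 24
@24: d [1B, align 1] → 25
+3 pad (align 4)
@28: f [52B, align 4] → 80
@80: g [4B, align 4] → 84
+4 tail pad (align 8)
size 88, align 8
array of 6: 6 × 88 = 528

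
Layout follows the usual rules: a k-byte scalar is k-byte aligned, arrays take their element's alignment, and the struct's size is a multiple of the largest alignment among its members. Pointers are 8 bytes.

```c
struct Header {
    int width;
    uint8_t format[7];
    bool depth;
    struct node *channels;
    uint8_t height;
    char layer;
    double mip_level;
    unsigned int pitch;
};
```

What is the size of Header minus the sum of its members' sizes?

14

@0: width [4B, align 4] → 4
@4: format [7B, align 1] → 11
@11: depth [1B, align 1] → 12
+4 pad (align 8)
@16: channels [8B, align 8] → 24
@24: height [1B, align 1] → 25
@25: layer [1B, align 1] → 26
+6 pad (align 8)
@32: mip_level [8B, align 8] → 40
@40: pitch [4B, align 4] → 44
+4 tail pad (align 8)
size 48, align 8
data bytes 34, size 48 → padding 14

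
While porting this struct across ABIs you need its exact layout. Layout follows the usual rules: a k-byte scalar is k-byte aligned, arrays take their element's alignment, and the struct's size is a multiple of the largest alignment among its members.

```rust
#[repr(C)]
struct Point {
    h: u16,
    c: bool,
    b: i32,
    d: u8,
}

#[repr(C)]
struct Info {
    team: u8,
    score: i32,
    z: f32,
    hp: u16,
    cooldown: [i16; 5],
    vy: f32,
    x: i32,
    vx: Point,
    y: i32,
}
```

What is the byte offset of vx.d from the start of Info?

40

Point: 0..2  h  (2B, 2-aligned); 2..3  c  (1B, 1-aligned); 3..4  -- padding (1B); 4..8  b  (4B, 4-aligned); 8..9  d  (1B, 1-aligned); 9..12  -- tail padding (3B); sizeof = 12, alignof = 4
0..1  team  (1B, 1-aligned)
1..4  -- padding (3B)
4..8  score  (4B, 4-aligned)
8..12  z  (4B, 4-aligned)
12..14  hp  (2B, 2-aligned)
14..24  cooldown  (10B, 2-aligned)
24..28  vy  (4B, 4-aligned)
28..32  x  (4B, 4-aligned)
32..44  vx  (12B, 4-aligned)
within Point: d at 8
32 + 8 = 40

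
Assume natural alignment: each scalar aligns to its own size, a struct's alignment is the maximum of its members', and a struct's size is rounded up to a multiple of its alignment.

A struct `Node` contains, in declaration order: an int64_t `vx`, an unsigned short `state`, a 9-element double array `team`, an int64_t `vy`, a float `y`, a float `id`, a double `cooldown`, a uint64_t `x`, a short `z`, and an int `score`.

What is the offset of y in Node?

96

@0: vx [8B, align 8] → 8
@8: state [2B, align 2] → 10
+6 pad (align 8)
@16: team [72B, align 8] → 88
@88: vy [8B, align 8] → 96
@96: y [4B, align 4] → 100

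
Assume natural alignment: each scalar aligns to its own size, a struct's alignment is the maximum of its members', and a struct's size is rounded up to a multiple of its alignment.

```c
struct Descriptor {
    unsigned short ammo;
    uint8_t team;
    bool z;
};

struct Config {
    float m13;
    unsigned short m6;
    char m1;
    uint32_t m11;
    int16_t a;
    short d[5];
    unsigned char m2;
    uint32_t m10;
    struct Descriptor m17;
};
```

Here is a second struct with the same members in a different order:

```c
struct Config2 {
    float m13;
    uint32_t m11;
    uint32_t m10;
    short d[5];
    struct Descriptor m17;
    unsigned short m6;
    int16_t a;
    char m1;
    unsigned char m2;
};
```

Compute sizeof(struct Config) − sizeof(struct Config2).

Descriptor: 0..2  ammo  (2B, 2-aligned); 2..3  team  (1B, 1-aligned); 3..4  z  (1B, 1-aligned); sizeof = 4, alignof = 2
0..4  m13  (4B, 4-aligned)
4..6  m6  (2B, 2-aligned)
6..7  m1  (1B, 1-aligned)
7..8  -- padding (1B)
8..12  m11  (4B, 4-aligned)
12..14  a  (2B, 2-aligned)
14..24  d  (10B, 2-aligned)
24..25  m2  (1B, 1-aligned)
25..28  -- padding (3B)
28..32  m10  (4B, 4-aligned)
32..36  m17  (4B, 2-aligned)
sizeof = 36, alignof = 4
— Config2 —
0..4  m13  (4B, 4-aligned)
4..8  m11  (4B, 4-aligned)
8..12  m10  (4B, 4-aligned)
12..22  d  (10B, 2-aligned)
22..26  m17  (4B, 2-aligned)
26..28  m6  (2B, 2-aligned)
28..30  a  (2B, 2-aligned)
30..31  m1  (1B, 1-aligned)
31..32  m2  (1B, 1-aligned)
sizeof = 32, alignof = 4
36 − 32 = 4

4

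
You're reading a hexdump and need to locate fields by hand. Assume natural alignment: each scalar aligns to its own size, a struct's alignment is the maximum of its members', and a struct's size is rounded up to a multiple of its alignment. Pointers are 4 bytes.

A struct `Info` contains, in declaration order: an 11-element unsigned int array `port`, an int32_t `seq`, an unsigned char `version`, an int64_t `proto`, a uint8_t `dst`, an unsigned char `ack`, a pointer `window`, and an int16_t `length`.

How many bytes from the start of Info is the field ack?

65

0..44  port  (44B, 4-aligned)
44..48  seq  (4B, 4-aligned)
48..49  version  (1B, 1-aligned)
49..56  -- padding (7B)
56..64  proto  (8B, 8-aligned)
64..65  dst  (1B, 1-aligned)
65..66  ack  (1B, 1-aligned)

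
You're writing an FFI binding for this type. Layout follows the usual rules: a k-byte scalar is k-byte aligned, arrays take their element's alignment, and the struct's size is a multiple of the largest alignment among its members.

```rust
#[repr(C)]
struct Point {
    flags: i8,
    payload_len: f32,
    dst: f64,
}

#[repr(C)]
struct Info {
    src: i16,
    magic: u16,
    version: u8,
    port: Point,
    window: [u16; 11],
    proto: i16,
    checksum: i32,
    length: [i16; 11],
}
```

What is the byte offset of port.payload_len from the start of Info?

12

Point: 0..1  flags  (1B, 1-aligned); 1..4  -- padding (3B); 4..8  payload_len  (4B, 4-aligned); 8..16  dst  (8B, 8-aligned); sizeof = 16, alignof = 8
0..2  src  (2B, 2-aligned)
2..4  magic  (2B, 2-aligned)
4..5  version  (1B, 1-aligned)
5..8  -- padding (3B)
8..24  port  (16B, 8-aligned)
within Point: payload_len at 4
8 + 4 = 12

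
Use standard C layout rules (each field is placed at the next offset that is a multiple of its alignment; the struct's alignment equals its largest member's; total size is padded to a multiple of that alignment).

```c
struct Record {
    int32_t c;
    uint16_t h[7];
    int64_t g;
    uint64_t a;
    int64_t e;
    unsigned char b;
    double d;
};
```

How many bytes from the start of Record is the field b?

48

@0: c [4B, align 4] → 4
@4: h [14B, align 2] → 18
+6 pad (align 8)
@24: g [8B, align 8] → 32
@32: a [8B, align 8] → 40
@40: e [8B, align 8] → 48
@48: b [1B, align 1] → 49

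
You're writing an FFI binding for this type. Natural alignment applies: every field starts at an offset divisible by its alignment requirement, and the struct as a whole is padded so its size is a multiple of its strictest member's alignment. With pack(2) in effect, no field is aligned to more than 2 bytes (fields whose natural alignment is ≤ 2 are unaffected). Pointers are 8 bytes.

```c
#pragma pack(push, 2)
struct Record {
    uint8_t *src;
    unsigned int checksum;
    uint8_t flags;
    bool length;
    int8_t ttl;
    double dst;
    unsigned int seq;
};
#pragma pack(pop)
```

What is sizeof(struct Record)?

src at 0 (size 8, align 2) → ends 8
checksum at 8 (size 4, align 2) → ends 12
flags at 12 (size 1, align 1) → ends 13
length at 13 (size 1, align 1) → ends 14
ttl at 14 (size 1, align 1) → ends 15
pad 1 to align 2 for dst
dst at 16 (size 8, align 2) → ends 24
seq at 24 (size 4, align 2) → ends 28
total 28 bytes, alignment 2

28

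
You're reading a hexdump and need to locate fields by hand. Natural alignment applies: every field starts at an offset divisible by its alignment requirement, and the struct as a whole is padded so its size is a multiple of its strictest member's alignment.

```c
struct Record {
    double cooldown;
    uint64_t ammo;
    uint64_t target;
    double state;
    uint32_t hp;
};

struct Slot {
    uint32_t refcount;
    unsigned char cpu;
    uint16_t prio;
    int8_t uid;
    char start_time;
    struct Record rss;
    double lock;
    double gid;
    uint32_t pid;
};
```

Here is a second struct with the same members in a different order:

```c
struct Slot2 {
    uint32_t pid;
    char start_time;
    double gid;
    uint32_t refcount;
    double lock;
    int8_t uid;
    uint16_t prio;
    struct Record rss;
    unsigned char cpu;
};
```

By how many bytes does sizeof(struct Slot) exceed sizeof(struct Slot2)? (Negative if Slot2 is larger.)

Record: cooldown at 0 (size 8, align 8) → ends 8; ammo at 8 (size 8, align 8) → ends 16; target at 16 (size 8, align 8) → ends 24; state at 24 (size 8, align 8) → ends 32; hp at 32 (size 4, align 4) → ends 36; tail pad 4 to reach multiple of 8; total 40 bytes, alignment 8
refcount at 0 (size 4, align 4) → ends 4
cpu at 4 (size 1, align 1) → ends 5
pad 1 to align 2 for prio
prio at 6 (size 2, align 2) → ends 8
uid at 8 (size 1, align 1) → ends 9
start_time at 9 (size 1, align 1) → ends 10
pad 6 to align 8 for rss
rss at 16 (size 40, align 8) → ends 56
lock at 56 (size 8, align 8) → ends 64
gid at 64 (size 8, align 8) → ends 72
pid at 72 (size 4, align 4) → ends 76
tail pad 4 to reach multiple of 8
total 80 bytes, alignment 8
— Slot2 —
pid at 0 (size 4, align 4) → ends 4
start_time at 4 (size 1, align 1) → ends 5
pad 3 to align 8 for gid
gid at 8 (size 8, align 8) → ends 16
refcount at 16 (size 4, align 4) → ends 20
pad 4 to align 8 for lock
lock at 24 (size 8, align 8) → ends 32
uid at 32 (size 1, align 1) → ends 33
pad 1 to align 2 for prio
prio at 34 (size 2, align 2) → ends 36
pad 4 to align 8 for rss
rss at 40 (size 40, align 8) → ends 80
cpu at 80 (size 1, align 1) → ends 81
tail pad 7 to reach multiple of 8
total 88 bytes, alignment 8
80 − 88 = -8

-8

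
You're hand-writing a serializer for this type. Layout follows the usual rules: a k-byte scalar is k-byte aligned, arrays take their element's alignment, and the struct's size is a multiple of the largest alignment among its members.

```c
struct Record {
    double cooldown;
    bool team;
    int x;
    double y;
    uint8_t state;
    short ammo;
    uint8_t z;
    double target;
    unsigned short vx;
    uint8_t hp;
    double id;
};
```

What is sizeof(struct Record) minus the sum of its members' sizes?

0..8  cooldown  (8B, 8-aligned)
8..9  team  (1B, 1-aligned)
9..12  -- padding (3B)
12..16  x  (4B, 4-aligned)
16..24  y  (8B, 8-aligned)
24..25  state  (1B, 1-aligned)
25..26  -- padding (1B)
26..28  ammo  (2B, 2-aligned)
28..29  z  (1B, 1-aligned)
29..32  -- padding (3B)
32..40  target  (8B, 8-aligned)
40..42  vx  (2B, 2-aligned)
42..43  hp  (1B, 1-aligned)
43..48  -- padding (5B)
48..56  id  (8B, 8-aligned)
sizeof = 56, alignof = 8
data bytes 44, size 56 → padding 12

12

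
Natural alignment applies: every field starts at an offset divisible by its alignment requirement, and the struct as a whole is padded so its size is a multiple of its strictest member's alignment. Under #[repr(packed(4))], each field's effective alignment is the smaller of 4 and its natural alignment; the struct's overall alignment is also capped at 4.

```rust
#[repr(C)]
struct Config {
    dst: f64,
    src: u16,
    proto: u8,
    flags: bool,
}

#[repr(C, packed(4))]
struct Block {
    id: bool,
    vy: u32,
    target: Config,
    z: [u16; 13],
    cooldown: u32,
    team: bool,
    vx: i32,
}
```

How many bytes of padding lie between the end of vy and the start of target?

0

Config: dst at 0 (size 8, align 8) → ends 8; src at 8 (size 2, align 2) → ends 10; proto at 10 (size 1, align 1) → ends 11; flags at 11 (size 1, align 1) → ends 12; tail pad 4 to reach multiple of 8; total 16 bytes, alignment 8
id at 0 (size 1, align 1) → ends 1
pad 3 to align 4 for vy
vy at 4 (size 4, align 4) → ends 8
target at 8 (size 16, align 4) → ends 24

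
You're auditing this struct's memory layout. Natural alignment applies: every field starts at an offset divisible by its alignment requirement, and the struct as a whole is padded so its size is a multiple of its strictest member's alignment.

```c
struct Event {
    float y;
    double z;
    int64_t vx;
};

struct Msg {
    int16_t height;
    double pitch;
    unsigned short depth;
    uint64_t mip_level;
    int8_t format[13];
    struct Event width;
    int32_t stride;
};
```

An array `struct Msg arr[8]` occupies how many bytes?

Event: @0: y [4B, align 4] → 4; +4 pad (align 8); @8: z [8B, align 8] → 16; @16: vx [8B, align 8] → 24; size 24, align 8
@0: height [2B, align 2] → 2
+6 pad (align 8)
@8: pitch [8B, align 8] → 16
@16: depth [2B, align 2] → 18
+6 pad (align 8)
@24: mip_level [8B, align 8] → 32
@32: format [13B, align 1] → 45
+3 pad (align 8)
@48: width [24B, align 8] → 72
@72: stride [4B, align 4] → 76
+4 tail pad (align 8)
size 80, align 8
array of 8: 8 × 80 = 640

640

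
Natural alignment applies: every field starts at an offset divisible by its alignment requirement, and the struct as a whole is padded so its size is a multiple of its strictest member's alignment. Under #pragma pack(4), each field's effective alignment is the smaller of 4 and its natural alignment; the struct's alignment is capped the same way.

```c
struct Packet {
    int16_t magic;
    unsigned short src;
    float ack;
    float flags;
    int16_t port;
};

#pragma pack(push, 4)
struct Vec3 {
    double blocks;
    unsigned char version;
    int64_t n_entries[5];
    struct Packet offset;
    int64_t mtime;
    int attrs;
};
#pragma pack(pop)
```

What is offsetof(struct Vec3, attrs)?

Packet: 0..2  magic  (2B, 2-aligned); 2..4  src  (2B, 2-aligned); 4..8  ack  (4B, 4-aligned); 8..12  flags  (4B, 4-aligned); 12..14  port  (2B, 2-aligned); 14..16  -- tail padding (2B); sizeof = 16, alignof = 4
0..8  blocks  (8B, 4-aligned)
8..9  version  (1B, 1-aligned)
9..12  -- padding (3B)
12..52  n_entries  (40B, 4-aligned)
52..68  offset  (16B, 4-aligned)
68..76  mtime  (8B, 4-aligned)
76..80  attrs  (4B, 4-aligned)

76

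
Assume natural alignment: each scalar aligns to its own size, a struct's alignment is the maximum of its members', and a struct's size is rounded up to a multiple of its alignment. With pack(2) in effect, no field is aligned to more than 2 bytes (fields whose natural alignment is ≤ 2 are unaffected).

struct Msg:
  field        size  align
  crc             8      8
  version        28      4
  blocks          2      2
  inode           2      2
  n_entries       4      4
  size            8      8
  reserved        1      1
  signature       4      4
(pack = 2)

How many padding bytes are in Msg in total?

1

crc at 0 (size 8, align 2) → ends 8
version at 8 (size 28, align 2) → ends 36
blocks at 36 (size 2, align 2) → ends 38
inode at 38 (size 2, align 2) → ends 40
n_entries at 40 (size 4, align 2) → ends 44
size at 44 (size 8, align 2) → ends 52
reserved at 52 (size 1, align 1) → ends 53
pad 1 to align 2 for signature
signature at 54 (size 4, align 2) → ends 58
total 58 bytes, alignment 2
data bytes 57, size 58 → padding 1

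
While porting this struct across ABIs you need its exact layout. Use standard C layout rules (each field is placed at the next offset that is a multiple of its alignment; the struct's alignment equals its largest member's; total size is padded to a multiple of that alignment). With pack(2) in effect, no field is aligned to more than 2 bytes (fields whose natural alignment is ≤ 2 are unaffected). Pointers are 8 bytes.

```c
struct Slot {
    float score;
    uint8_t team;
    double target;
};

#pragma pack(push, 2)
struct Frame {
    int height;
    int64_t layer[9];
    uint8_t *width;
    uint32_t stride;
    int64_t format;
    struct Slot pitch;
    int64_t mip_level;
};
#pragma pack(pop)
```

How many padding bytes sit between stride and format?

Slot: 0..4  score  (4B, 4-aligned); 4..5  team  (1B, 1-aligned); 5..8  -- padding (3B); 8..16  target  (8B, 8-aligned); sizeof = 16, alignof = 8
0..4  height  (4B, 2-aligned)
4..76  layer  (72B, 2-aligned)
76..84  width  (8B, 2-aligned)
84..88  stride  (4B, 2-aligned)
88..96  format  (8B, 2-aligned)

0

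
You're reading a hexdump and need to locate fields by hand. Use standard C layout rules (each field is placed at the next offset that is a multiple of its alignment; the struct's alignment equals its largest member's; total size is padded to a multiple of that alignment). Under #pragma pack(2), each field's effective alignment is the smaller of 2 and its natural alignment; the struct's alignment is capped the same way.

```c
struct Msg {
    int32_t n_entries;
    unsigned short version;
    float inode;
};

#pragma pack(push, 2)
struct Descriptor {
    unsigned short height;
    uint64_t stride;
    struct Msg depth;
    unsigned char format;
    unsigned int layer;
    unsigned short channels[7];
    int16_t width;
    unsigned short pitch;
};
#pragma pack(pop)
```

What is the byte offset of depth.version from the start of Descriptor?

Msg: n_entries at 0 (size 4, align 4) → ends 4; version at 4 (size 2, align 2) → ends 6; pad 2 to align 4 for inode; inode at 8 (size 4, align 4) → ends 12; total 12 bytes, alignment 4
height at 0 (size 2, align 2) → ends 2
stride at 2 (size 8, align 2) → ends 10
depth at 10 (size 12, align 2) → ends 22
within Msg: version at 4
10 + 4 = 14

14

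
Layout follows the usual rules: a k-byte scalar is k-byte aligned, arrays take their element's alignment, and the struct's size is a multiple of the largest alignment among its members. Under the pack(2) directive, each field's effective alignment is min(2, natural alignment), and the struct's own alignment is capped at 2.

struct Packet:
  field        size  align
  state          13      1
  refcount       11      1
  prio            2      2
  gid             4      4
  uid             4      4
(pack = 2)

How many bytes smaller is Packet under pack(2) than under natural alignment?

2

natural layout:
  state at 0 (size 13, align 1) → ends 13
  refcount at 13 (size 11, align 1) → ends 24
  prio at 24 (size 2, align 2) → ends 26
  pad 2 to align 4 for gid
  gid at 28 (size 4, align 4) → ends 32
  uid at 32 (size 4, align 4) → ends 36
  total 36 bytes, alignment 4
packed(2) layout:
  state at 0 (size 13, align 1) → ends 13
  refcount at 13 (size 11, align 1) → ends 24
  prio at 24 (size 2, align 2) → ends 26
  gid at 26 (size 4, align 2) → ends 30
  uid at 30 (size 4, align 2) → ends 34
  total 34 bytes, alignment 2
36 − 34 = 2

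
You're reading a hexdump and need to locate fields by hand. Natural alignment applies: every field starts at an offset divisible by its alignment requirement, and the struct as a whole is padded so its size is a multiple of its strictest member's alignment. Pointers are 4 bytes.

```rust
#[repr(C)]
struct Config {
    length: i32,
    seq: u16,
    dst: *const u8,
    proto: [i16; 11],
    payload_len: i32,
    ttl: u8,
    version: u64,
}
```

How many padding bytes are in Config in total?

length at 0 (size 4, align 4) → ends 4
seq at 4 (size 2, align 2) → ends 6
pad 2 to align 4 for dst
dst at 8 (size 4, align 4) → ends 12
proto at 12 (size 22, align 2) → ends 34
pad 2 to align 4 for payload_len
payload_len at 36 (size 4, align 4) → ends 40
ttl at 40 (size 1, align 1) → ends 41
pad 7 to align 8 for version
version at 48 (size 8, align 8) → ends 56
total 56 bytes, alignment 8
data bytes 45, size 56 → padding 11

11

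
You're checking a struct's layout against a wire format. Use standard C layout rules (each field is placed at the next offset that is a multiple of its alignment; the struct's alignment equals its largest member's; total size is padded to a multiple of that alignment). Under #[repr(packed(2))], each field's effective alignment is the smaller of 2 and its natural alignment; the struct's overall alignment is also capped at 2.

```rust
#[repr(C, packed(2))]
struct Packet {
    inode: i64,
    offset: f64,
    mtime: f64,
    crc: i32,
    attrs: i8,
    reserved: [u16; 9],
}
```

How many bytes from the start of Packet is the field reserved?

30

inode at 0 (size 8, align 2) → ends 8
offset at 8 (size 8, align 2) → ends 16
mtime at 16 (size 8, align 2) → ends 24
crc at 24 (size 4, align 2) → ends 28
attrs at 28 (size 1, align 1) → ends 29
pad 1 to align 2 for reserved
reserved at 30 (size 18, align 2) → ends 48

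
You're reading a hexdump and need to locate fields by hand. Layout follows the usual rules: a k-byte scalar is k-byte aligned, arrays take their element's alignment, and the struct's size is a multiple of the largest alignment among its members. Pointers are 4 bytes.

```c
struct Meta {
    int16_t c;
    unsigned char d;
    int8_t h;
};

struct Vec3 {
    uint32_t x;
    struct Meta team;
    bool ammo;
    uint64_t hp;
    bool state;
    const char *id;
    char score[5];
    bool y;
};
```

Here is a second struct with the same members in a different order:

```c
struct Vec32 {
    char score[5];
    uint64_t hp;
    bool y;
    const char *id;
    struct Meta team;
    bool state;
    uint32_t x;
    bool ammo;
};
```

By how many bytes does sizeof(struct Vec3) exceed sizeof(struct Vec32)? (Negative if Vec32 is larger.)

Meta: @0: c [2B, align 2] → 2; @2: d [1B, align 1] → 3; @3: h [1B, align 1] → 4; size 4, align 2
@0: x [4B, align 4] → 4
@4: team [4B, align 2] → 8
@8: ammo [1B, align 1] → 9
+7 pad (align 8)
@16: hp [8B, align 8] → 24
@24: state [1B, align 1] → 25
+3 pad (align 4)
@28: id [4B, align 4] → 32
@32: score [5B, align 1] → 37
@37: y [1B, align 1] → 38
+2 tail pad (align 8)
size 40, align 8
— Vec32 —
@0: score [5B, align 1] → 5
+3 pad (align 8)
@8: hp [8B, align 8] → 16
@16: y [1B, align 1] → 17
+3 pad (align 4)
@20: id [4B, align 4] → 24
@24: team [4B, align 2] → 28
@28: state [1B, align 1] → 29
+3 pad (align 4)
@32: x [4B, align 4] → 36
@36: ammo [1B, align 1] → 37
+3 tail pad (align 8)
size 40, align 8
40 − 40 = 0

0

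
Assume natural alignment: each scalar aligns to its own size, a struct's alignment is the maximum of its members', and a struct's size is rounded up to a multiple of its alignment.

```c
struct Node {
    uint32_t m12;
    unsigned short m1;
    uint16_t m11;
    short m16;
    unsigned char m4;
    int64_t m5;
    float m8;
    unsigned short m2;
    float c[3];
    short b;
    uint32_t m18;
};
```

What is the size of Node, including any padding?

0..4  m12  (4B, 4-aligned)
4..6  m1  (2B, 2-aligned)
6..8  m11  (2B, 2-aligned)
8..10  m16  (2B, 2-aligned)
10..11  m4  (1B, 1-aligned)
11..16  -- padding (5B)
16..24  m5  (8B, 8-aligned)
24..28  m8  (4B, 4-aligned)
28..30  m2  (2B, 2-aligned)
30..32  -- padding (2B)
32..44  c  (12B, 4-aligned)
44..46  b  (2B, 2-aligned)
46..48  -- padding (2B)
48..52  m18  (4B, 4-aligned)
52..56  -- tail padding (4B)
sizeof = 56, alignof = 8

56 bytes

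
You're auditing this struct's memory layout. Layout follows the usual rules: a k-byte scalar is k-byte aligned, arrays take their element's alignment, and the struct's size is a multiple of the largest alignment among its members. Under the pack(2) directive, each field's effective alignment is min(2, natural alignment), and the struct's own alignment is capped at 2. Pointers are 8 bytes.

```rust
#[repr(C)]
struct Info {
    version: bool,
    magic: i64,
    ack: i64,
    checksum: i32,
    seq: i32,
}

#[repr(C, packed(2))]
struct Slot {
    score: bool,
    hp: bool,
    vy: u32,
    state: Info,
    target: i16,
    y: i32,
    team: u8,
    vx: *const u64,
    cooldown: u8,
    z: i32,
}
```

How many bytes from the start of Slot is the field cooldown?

Info: 0..1  version  (1B, 1-aligned); 1..8  -- padding (7B); 8..16  magic  (8B, 8-aligned); 16..24  ack  (8B, 8-aligned); 24..28  checksum  (4B, 4-aligned); 28..32  seq  (4B, 4-aligned); sizeof = 32, alignof = 8
0..1  score  (1B, 1-aligned)
1..2  hp  (1B, 1-aligned)
2..6  vy  (4B, 2-aligned)
6..38  state  (32B, 2-aligned)
38..40  target  (2B, 2-aligned)
40..44  y  (4B, 2-aligned)
44..45  team  (1B, 1-aligned)
45..46  -- padding (1B)
46..54  vx  (8B, 2-aligned)
54..55  cooldown  (1B, 1-aligned)

54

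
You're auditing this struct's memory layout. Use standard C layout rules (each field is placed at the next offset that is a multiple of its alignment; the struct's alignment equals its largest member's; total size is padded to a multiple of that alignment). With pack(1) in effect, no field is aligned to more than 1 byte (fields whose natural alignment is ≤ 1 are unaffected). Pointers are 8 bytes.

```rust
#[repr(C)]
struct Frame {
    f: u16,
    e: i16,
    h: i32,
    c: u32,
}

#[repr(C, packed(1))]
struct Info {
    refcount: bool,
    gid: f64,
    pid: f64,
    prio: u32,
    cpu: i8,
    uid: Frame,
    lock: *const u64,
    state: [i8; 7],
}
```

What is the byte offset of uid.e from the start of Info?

24

Frame: f at 0 (size 2, align 2) → ends 2; e at 2 (size 2, align 2) → ends 4; h at 4 (size 4, align 4) → ends 8; c at 8 (size 4, align 4) → ends 12; total 12 bytes, alignment 4
refcount at 0 (size 1, align 1) → ends 1
gid at 1 (size 8, align 1) → ends 9
pid at 9 (size 8, align 1) → ends 17
prio at 17 (size 4, align 1) → ends 21
cpu at 21 (size 1, align 1) → ends 22
uid at 22 (size 12, align 1) → ends 34
within Frame: e at 2
22 + 2 = 24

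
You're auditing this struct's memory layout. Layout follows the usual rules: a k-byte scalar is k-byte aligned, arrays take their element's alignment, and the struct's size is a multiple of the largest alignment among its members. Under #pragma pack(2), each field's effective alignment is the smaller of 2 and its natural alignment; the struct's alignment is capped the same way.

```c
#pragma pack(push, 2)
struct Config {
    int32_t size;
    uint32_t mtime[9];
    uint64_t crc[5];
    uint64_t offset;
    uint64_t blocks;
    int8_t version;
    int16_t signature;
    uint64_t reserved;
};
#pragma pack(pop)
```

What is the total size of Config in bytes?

@0: size [4B, align 2] → 4
@4: mtime [36B, align 2] → 40
@40: crc [40B, align 2] → 80
@80: offset [8B, align 2] → 88
@88: blocks [8B, align 2] → 96
@96: version [1B, align 1] → 97
+1 pad (align 2)
@98: signature [2B, align 2] → 100
@100: reserved [8B, align 2] → 108
size 108, align 2

108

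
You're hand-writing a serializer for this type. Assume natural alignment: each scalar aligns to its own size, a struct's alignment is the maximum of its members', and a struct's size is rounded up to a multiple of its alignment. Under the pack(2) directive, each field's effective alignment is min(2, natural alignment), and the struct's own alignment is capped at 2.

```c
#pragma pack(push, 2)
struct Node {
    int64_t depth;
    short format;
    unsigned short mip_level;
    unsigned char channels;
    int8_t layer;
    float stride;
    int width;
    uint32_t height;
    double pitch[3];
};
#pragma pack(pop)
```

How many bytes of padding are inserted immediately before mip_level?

0

0..8  depth  (8B, 2-aligned)
8..10  format  (2B, 2-aligned)
10..12  mip_level  (2B, 2-aligned)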